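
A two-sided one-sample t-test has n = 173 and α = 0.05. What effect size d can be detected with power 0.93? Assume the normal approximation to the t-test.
d ≈ 0.26

Minimum detectable effect (one-sample t-test, normal approximation):
d = (z_{α/2} + z_β) / √n
d = (1.960 + 1.476) / √173
d = 3.436 / 13.153
d ≈ 0.26

By Cohen's convention (0.2 small / 0.5 medium / 0.8 large): small effect.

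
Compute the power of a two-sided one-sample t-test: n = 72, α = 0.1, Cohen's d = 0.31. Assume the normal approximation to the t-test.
Power ≈ 0.84

Power calculation (one-sample t-test, normal approximation):
z_β = d · √n - z_{α/2}
z_β = 0.31 · √72 - 1.645
z_β = 0.31 · 8.485 - 1.645
z_β = 0.986

Power = Φ(z_β) = Φ(0.986) ≈ 0.838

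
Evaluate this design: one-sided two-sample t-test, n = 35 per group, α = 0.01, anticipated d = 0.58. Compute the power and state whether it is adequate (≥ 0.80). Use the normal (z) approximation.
Power ≈ 0.54; the study is underpowered (power < 0.80)

Power calculation (two-sample t-test, normal approximation):
z_β = d · √(n/2) - z_α
z_β = 0.58 · √(35/2) - 2.326
z_β = 0.58 · 4.183 - 2.326
z_β = 0.100

Power = Φ(z_β) = Φ(0.100) ≈ 0.540

Effect size d = 0.58 is medium by Cohen's convention (0.2/0.5/0.8).

Threshold: power ≥ 0.80 is conventionally adequate.
Power ≈ 0.54 → the study is underpowered (power < 0.80).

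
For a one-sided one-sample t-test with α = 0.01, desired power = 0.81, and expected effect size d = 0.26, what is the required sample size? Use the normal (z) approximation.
n = 152

Sample size formula (one-sample t-test, normal approximation):
n = ((z_α + z_β) / d)²

z_α = 2.326 (for α = 0.01, one-sided)
z_β = 0.878 (for power = 0.81)
d = 0.26

n = ((2.326 + 0.878) / 0.26)²
n = (12.323)²
n ≈ 151.86
Round up to the next whole number: n = 152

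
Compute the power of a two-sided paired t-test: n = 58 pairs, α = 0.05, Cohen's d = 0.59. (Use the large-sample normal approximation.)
Power ≈ 0.99

Power calculation (paired t-test, normal approximation):
z_β = d · √n - z_{α/2}
z_β = 0.59 · √58 - 1.960
z_β = 0.59 · 7.616 - 1.960
z_β = 2.533

Power = Φ(z_β) = Φ(2.533) ≈ 0.994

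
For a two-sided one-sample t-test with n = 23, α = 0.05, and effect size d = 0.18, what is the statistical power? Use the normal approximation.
Power ≈ 0.14

Power calculation (one-sample t-test, normal approximation):
z_β = d · √n - z_{α/2}
z_β = 0.18 · √23 - 1.960
z_β = 0.18 · 4.796 - 1.960
z_β = -1.097

Power = Φ(z_β) = Φ(-1.097) ≈ 0.136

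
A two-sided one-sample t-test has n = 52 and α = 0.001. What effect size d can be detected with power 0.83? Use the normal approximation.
d ≈ 0.59

Minimum detectable effect (one-sample t-test, normal approximation):
d = (z_{α/2} + z_β) / √n
d = (3.291 + 0.954) / √52
d = 4.245 / 7.211
d ≈ 0.59

By Cohen's convention (0.2 small / 0.5 medium / 0.8 large): medium effect.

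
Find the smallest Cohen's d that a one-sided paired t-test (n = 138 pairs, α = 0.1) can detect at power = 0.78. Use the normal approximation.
d ≈ 0.17

Minimum detectable effect (paired t-test, normal approximation):
d = (z_α + z_β) / √n
d = (1.282 + 0.772) / √138
d = 2.054 / 11.747
d ≈ 0.17

By Cohen's convention (0.2 small / 0.5 medium / 0.8 large): very small effect.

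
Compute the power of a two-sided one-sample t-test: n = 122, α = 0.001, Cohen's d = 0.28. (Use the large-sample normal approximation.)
Power ≈ 0.42

Power calculation (one-sample t-test, normal approximation):
z_β = d · √n - z_{α/2}
z_β = 0.28 · √122 - 3.291
z_β = 0.28 · 11.045 - 3.291
z_β = -0.198

Power = Φ(z_β) = Φ(-0.198) ≈ 0.422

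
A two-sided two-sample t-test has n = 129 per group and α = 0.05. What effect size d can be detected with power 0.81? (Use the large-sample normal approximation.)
d ≈ 0.35

Minimum detectable effect (two-sample t-test, normal approximation):
d = (z_{α/2} + z_β) / √(n/2)
d = (1.960 + 0.878) / √(129/2)
d = 2.838 / 8.031
d ≈ 0.35

By Cohen's convention (0.2 small / 0.5 medium / 0.8 large): small effect.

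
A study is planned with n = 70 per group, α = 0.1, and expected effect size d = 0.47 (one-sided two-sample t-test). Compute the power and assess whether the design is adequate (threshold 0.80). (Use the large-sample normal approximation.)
Power ≈ 0.93; the study is adequately powered (power ≥ 0.80)

Power calculation (two-sample t-test, normal approximation):
z_β = d · √(n/2) - z_α
z_β = 0.47 · √(70/2) - 1.282
z_β = 0.47 · 5.916 - 1.282
z_β = 1.499

Power = Φ(z_β) = Φ(1.499) ≈ 0.933

Effect size d = 0.47 is small by Cohen's convention (0.2/0.5/0.8).

Threshold: power ≥ 0.80 is conventionally adequate.
Power ≈ 0.93 → the study is adequately powered (power ≥ 0.80).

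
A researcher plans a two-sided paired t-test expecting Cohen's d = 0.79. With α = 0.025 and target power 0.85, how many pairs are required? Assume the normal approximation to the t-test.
n = 18 pairs

Sample size formula (paired t-test, normal approximation):
n = ((z_{α/2} + z_β) / d)²

z_{α/2} = 2.241 (for α = 0.025, two-sided)
z_β = 1.036 (for power = 0.85)
d = 0.79

n = ((2.241 + 1.036) / 0.79)²
n = (4.148)²
n ≈ 17.21
Round up to the next whole number: n = 18 pairs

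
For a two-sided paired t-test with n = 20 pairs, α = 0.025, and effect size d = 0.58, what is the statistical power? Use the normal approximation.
Power ≈ 0.64

Power calculation (paired t-test, normal approximation):
z_β = d · √n - z_{α/2}
z_β = 0.58 · √20 - 2.241
z_β = 0.58 · 4.472 - 2.241
z_β = 0.352

Power = Φ(z_β) = Φ(0.352) ≈ 0.638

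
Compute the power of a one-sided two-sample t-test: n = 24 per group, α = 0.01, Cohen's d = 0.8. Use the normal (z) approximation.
Power ≈ 0.67

Power calculation (two-sample t-test, normal approximation):
z_β = d · √(n/2) - z_α
z_β = 0.8 · √(24/2) - 2.326
z_β = 0.8 · 3.464 - 2.326
z_β = 0.445

Power = Φ(z_β) = Φ(0.445) ≈ 0.672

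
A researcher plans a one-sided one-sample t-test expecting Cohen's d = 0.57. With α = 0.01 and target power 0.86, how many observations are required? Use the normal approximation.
n = 36

Sample size formula (one-sample t-test, normal approximation):
n = ((z_α + z_β) / d)²

z_α = 2.326 (for α = 0.01, one-sided)
z_β = 1.080 (for power = 0.86)
d = 0.57

n = ((2.326 + 1.080) / 0.57)²
n = (5.975)²
n ≈ 35.70
Round up to the next whole number: n = 36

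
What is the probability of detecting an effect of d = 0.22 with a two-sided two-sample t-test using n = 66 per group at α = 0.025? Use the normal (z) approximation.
Power ≈ 0.16

Power calculation (two-sample t-test, normal approximation):
z_β = d · √(n/2) - z_{α/2}
z_β = 0.22 · √(66/2) - 2.241
z_β = 0.22 · 5.745 - 2.241
z_β = -0.978

Power = Φ(z_β) = Φ(-0.978) ≈ 0.164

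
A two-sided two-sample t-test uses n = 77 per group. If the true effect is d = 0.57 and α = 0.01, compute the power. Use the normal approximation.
Power ≈ 0.83

Power calculation (two-sample t-test, normal approximation):
z_β = d · √(n/2) - z_{α/2}
z_β = 0.57 · √(77/2) - 2.576
z_β = 0.57 · 6.205 - 2.576
z_β = 0.961

Power = Φ(z_β) = Φ(0.961) ≈ 0.832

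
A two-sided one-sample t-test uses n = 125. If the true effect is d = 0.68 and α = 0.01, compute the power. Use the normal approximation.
Power ≈ 1.00

Power calculation (one-sample t-test, normal approximation):
z_β = d · √n - z_{α/2}
z_β = 0.68 · √125 - 2.576
z_β = 0.68 · 11.180 - 2.576
z_β = 5.027

Power = Φ(z_β) = Φ(5.027) ≈ 1.000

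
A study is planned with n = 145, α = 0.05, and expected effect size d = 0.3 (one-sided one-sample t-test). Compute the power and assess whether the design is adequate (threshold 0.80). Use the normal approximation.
Power ≈ 0.98; the study is adequately powered (power ≥ 0.80)

Power calculation (one-sample t-test, normal approximation):
z_β = d · √n - z_α
z_β = 0.3 · √145 - 1.645
z_β = 0.3 · 12.042 - 1.645
z_β = 1.968

Power = Φ(z_β) = Φ(1.968) ≈ 0.975

Effect size d = 0.3 is small by Cohen's convention (0.2/0.5/0.8).

Threshold: power ≥ 0.80 is conventionally adequate.
Power ≈ 0.98 → the study is adequately powered (power ≥ 0.80).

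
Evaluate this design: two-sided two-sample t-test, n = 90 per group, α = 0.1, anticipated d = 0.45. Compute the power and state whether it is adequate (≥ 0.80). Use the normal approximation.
Power ≈ 0.92; the study is adequately powered (power ≥ 0.80)

Power calculation (two-sample t-test, normal approximation):
z_β = d · √(n/2) - z_{α/2}
z_β = 0.45 · √(90/2) - 1.645
z_β = 0.45 · 6.708 - 1.645
z_β = 1.374

Power = Φ(z_β) = Φ(1.374) ≈ 0.915

Effect size d = 0.45 is small by Cohen's convention (0.2/0.5/0.8).

Threshold: power ≥ 0.80 is conventionally adequate.
Power ≈ 0.92 → the study is adequately powered (power ≥ 0.80).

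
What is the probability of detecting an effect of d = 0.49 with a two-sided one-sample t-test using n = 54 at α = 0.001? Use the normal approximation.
Power ≈ 0.62

Power calculation (one-sample t-test, normal approximation):
z_β = d · √n - z_{α/2}
z_β = 0.49 · √54 - 3.291
z_β = 0.49 · 7.348 - 3.291
z_β = 0.310

Power = Φ(z_β) = Φ(0.310) ≈ 0.622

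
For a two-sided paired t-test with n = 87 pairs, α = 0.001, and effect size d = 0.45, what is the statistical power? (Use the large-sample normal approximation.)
Power ≈ 0.82

Power calculation (paired t-test, normal approximation):
z_β = d · √n - z_{α/2}
z_β = 0.45 · √87 - 3.291
z_β = 0.45 · 9.327 - 3.291
z_β = 0.907

Power = Φ(z_β) = Φ(0.907) ≈ 0.818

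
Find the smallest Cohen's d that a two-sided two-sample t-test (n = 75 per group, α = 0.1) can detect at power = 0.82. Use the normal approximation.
d ≈ 0.42

Minimum detectable effect (two-sample t-test, normal approximation):
d = (z_{α/2} + z_β) / √(n/2)
d = (1.645 + 0.915) / √(75/2)
d = 2.560 / 6.124
d ≈ 0.42

By Cohen's convention (0.2 small / 0.5 medium / 0.8 large): small effect.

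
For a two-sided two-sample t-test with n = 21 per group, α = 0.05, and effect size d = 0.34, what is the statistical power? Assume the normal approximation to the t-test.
Power ≈ 0.20

Power calculation (two-sample t-test, normal approximation):
z_β = d · √(n/2) - z_{α/2}
z_β = 0.34 · √(21/2) - 1.960
z_β = 0.34 · 3.240 - 1.960
z_β = -0.858

Power = Φ(z_β) = Φ(-0.858) ≈ 0.195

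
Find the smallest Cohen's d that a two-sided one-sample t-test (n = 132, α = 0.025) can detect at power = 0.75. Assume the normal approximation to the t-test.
d ≈ 0.25

Minimum detectable effect (one-sample t-test, normal approximation):
d = (z_{α/2} + z_β) / √n
d = (2.241 + 0.674) / √132
d = 2.916 / 11.489
d ≈ 0.25

By Cohen's convention (0.2 small / 0.5 medium / 0.8 large): small effect.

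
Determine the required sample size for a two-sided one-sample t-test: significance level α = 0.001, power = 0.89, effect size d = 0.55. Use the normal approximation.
n = 68

Sample size formula (one-sample t-test, normal approximation):
n = ((z_{α/2} + z_β) / d)²

z_{α/2} = 3.291 (for α = 0.001, two-sided)
z_β = 1.227 (for power = 0.89)
d = 0.55

n = ((3.291 + 1.227) / 0.55)²
n = (8.215)²
n ≈ 67.49
Round up to the next whole number: n = 68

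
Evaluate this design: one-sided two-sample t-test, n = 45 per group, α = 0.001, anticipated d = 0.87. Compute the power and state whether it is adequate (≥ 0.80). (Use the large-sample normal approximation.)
Power ≈ 0.85; the study is adequately powered (power ≥ 0.80)

Power calculation (two-sample t-test, normal approximation):
z_β = d · √(n/2) - z_α
z_β = 0.87 · √(45/2) - 3.090
z_β = 0.87 · 4.743 - 3.090
z_β = 1.037

Power = Φ(z_β) = Φ(1.037) ≈ 0.850

Effect size d = 0.87 is large by Cohen's convention (0.2/0.5/0.8).

Threshold: power ≥ 0.80 is conventionally adequate.
Power ≈ 0.85 → the study is adequately powered (power ≥ 0.80).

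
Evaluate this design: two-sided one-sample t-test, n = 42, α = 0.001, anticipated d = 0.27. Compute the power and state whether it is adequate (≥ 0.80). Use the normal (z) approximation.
Power ≈ 0.06; the study is underpowered (power < 0.80)

Power calculation (one-sample t-test, normal approximation):
z_β = d · √n - z_{α/2}
z_β = 0.27 · √42 - 3.291
z_β = 0.27 · 6.481 - 3.291
z_β = -1.541

Power = Φ(z_β) = Φ(-1.541) ≈ 0.062

Effect size d = 0.27 is small by Cohen's convention (0.2/0.5/0.8).

Threshold: power ≥ 0.80 is conventionally adequate.
Power ≈ 0.06 → the study is underpowered (power < 0.80).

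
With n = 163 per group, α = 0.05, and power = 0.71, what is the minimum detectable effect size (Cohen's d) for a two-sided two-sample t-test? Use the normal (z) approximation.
d ≈ 0.28

Minimum detectable effect (two-sample t-test, normal approximation):
d = (z_{α/2} + z_β) / √(n/2)
d = (1.960 + 0.553) / √(163/2)
d = 2.513 / 9.028
d ≈ 0.28

By Cohen's convention (0.2 small / 0.5 medium / 0.8 large): small effect.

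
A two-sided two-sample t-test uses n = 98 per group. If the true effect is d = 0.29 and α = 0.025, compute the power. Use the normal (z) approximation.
Power ≈ 0.42

Power calculation (two-sample t-test, normal approximation):
z_β = d · √(n/2) - z_{α/2}
z_β = 0.29 · √(98/2) - 2.241
z_β = 0.29 · 7.000 - 2.241
z_β = -0.211

Power = Φ(z_β) = Φ(-0.211) ≈ 0.416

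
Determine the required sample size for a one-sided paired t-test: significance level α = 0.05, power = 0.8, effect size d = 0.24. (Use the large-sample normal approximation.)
n = 108 pairs

Sample size formula (paired t-test, normal approximation):
n = ((z_α + z_β) / d)²

z_α = 1.645 (for α = 0.05, one-sided)
z_β = 0.842 (for power = 0.8)
d = 0.24

n = ((1.645 + 0.842) / 0.24)²
n = (10.363)²
n ≈ 107.39
Round up to the next whole number: n = 108 pairs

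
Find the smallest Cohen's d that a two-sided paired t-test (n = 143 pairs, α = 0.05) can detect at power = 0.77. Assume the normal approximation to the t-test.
d ≈ 0.23

Minimum detectable effect (paired t-test, normal approximation):
d = (z_{α/2} + z_β) / √n
d = (1.960 + 0.739) / √143
d = 2.699 / 11.958
d ≈ 0.23

By Cohen's convention (0.2 small / 0.5 medium / 0.8 large): small effect.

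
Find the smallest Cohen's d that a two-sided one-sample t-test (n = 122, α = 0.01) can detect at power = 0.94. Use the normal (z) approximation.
d ≈ 0.37

Minimum detectable effect (one-sample t-test, normal approximation):
d = (z_{α/2} + z_β) / √n
d = (2.576 + 1.555) / √122
d = 4.131 / 11.045
d ≈ 0.37

By Cohen's convention (0.2 small / 0.5 medium / 0.8 large): small effect.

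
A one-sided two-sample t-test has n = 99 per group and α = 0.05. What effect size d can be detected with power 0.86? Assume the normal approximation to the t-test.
d ≈ 0.39

Minimum detectable effect (two-sample t-test, normal approximation):
d = (z_α + z_β) / √(n/2)
d = (1.645 + 1.080) / √(99/2)
d = 2.725 / 7.036
d ≈ 0.39

By Cohen's convention (0.2 small / 0.5 medium / 0.8 large): small effect.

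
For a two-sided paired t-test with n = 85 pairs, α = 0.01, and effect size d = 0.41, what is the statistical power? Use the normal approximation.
Power ≈ 0.89

Power calculation (paired t-test, normal approximation):
z_β = d · √n - z_{α/2}
z_β = 0.41 · √85 - 2.576
z_β = 0.41 · 9.220 - 2.576
z_β = 1.204

Power = Φ(z_β) = Φ(1.204) ≈ 0.886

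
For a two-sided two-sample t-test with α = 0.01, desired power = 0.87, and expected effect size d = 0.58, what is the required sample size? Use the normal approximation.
n = 82 per group

Sample size formula (two-sample t-test, normal approximation):
n = 2 · ((z_{α/2} + z_β) / d)²

z_{α/2} = 2.576 (for α = 0.01, two-sided)
z_β = 1.126 (for power = 0.87)
d = 0.58

n = 2 · ((2.576 + 1.126) / 0.58)²
n = 2 · (6.383)²
n ≈ 81.49
Round up to the next whole number: n = 82 per group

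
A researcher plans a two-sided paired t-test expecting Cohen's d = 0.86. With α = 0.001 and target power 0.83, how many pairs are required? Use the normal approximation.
n = 25 pairs

Sample size formula (paired t-test, normal approximation):
n = ((z_{α/2} + z_β) / d)²

z_{α/2} = 3.291 (for α = 0.001, two-sided)
z_β = 0.954 (for power = 0.83)
d = 0.86

n = ((3.291 + 0.954) / 0.86)²
n = (4.936)²
n ≈ 24.36
Round up to the next whole number: n = 25 pairs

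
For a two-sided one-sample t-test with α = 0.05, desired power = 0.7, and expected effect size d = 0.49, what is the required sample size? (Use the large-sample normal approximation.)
n = 26

Sample size formula (one-sample t-test, normal approximation):
n = ((z_{α/2} + z_β) / d)²

z_{α/2} = 1.960 (for α = 0.05, two-sided)
z_β = 0.524 (for power = 0.7)
d = 0.49

n = ((1.960 + 0.524) / 0.49)²
n = (5.069)²
n ≈ 25.69
Round up to the next whole number: n = 26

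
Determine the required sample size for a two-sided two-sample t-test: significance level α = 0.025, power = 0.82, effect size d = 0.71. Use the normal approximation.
n = 40 per group

Sample size formula (two-sample t-test, normal approximation):
n = 2 · ((z_{α/2} + z_β) / d)²

z_{α/2} = 2.241 (for α = 0.025, two-sided)
z_β = 0.915 (for power = 0.82)
d = 0.71

n = 2 · ((2.241 + 0.915) / 0.71)²
n = 2 · (4.445)²
n ≈ 39.52
Round up to the next whole number: n = 40 per group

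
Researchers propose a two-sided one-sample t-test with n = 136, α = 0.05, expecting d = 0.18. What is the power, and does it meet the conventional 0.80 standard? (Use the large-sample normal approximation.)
Power ≈ 0.56; the study is underpowered (power < 0.80)

Power calculation (one-sample t-test, normal approximation):
z_β = d · √n - z_{α/2}
z_β = 0.18 · √136 - 1.960
z_β = 0.18 · 11.662 - 1.960
z_β = 0.139

Power = Φ(z_β) = Φ(0.139) ≈ 0.555

Effect size d = 0.18 is very small by Cohen's convention (0.2/0.5/0.8).

Threshold: power ≥ 0.80 is conventionally adequate.
Power ≈ 0.56 → the study is underpowered (power < 0.80).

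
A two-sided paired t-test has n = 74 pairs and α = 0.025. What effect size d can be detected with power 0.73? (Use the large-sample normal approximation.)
d ≈ 0.33

Minimum detectable effect (paired t-test, normal approximation):
d = (z_{α/2} + z_β) / √n
d = (2.241 + 0.613) / √74
d = 2.854 / 8.602
d ≈ 0.33

By Cohen's convention (0.2 small / 0.5 medium / 0.8 large): small effect.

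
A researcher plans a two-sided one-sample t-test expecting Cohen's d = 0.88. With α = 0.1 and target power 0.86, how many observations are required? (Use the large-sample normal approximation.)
n = 10

Sample size formula (one-sample t-test, normal approximation):
n = ((z_{α/2} + z_β) / d)²

z_{α/2} = 1.645 (for α = 0.1, two-sided)
z_β = 1.080 (for power = 0.86)
d = 0.88

n = ((1.645 + 1.080) / 0.88)²
n = (3.097)²
n ≈ 9.59
Round up to the next whole number: n = 10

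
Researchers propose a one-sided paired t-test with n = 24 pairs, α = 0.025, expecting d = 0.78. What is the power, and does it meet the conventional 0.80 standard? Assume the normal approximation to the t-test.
Power ≈ 0.97; the study is adequately powered (power ≥ 0.80)

Power calculation (paired t-test, normal approximation):
z_β = d · √n - z_α
z_β = 0.78 · √24 - 1.960
z_β = 0.78 · 4.899 - 1.960
z_β = 1.861

Power = Φ(z_β) = Φ(1.861) ≈ 0.969

Effect size d = 0.78 is medium by Cohen's convention (0.2/0.5/0.8).

Threshold: power ≥ 0.80 is conventionally adequate.
Power ≈ 0.97 → the study is adequately powered (power ≥ 0.80).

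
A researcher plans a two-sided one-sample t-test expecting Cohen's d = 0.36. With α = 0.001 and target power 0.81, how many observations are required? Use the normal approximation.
n = 135

Sample size formula (one-sample t-test, normal approximation):
n = ((z_{α/2} + z_β) / d)²

z_{α/2} = 3.291 (for α = 0.001, two-sided)
z_β = 0.878 (for power = 0.81)
d = 0.36

n = ((3.291 + 0.878) / 0.36)²
n = (11.581)²
n ≈ 134.12
Round up to the next whole number: n = 135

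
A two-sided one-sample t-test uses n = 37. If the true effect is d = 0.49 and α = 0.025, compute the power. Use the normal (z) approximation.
Power ≈ 0.77

Power calculation (one-sample t-test, normal approximation):
z_β = d · √n - z_{α/2}
z_β = 0.49 · √37 - 2.241
z_β = 0.49 · 6.083 - 2.241
z_β = 0.739

Power = Φ(z_β) = Φ(0.739) ≈ 0.770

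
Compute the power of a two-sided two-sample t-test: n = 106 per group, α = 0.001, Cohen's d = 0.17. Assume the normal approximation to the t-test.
Power ≈ 0.02

Power calculation (two-sample t-test, normal approximation):
z_β = d · √(n/2) - z_{α/2}
z_β = 0.17 · √(106/2) - 3.291
z_β = 0.17 · 7.280 - 3.291
z_β = -2.053

Power = Φ(z_β) = Φ(-2.053) ≈ 0.020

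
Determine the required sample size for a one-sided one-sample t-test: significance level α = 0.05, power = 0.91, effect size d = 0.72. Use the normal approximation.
n = 18

Sample size formula (one-sample t-test, normal approximation):
n = ((z_α + z_β) / d)²

z_α = 1.645 (for α = 0.05, one-sided)
z_β = 1.341 (for power = 0.91)
d = 0.72

n = ((1.645 + 1.341) / 0.72)²
n = (4.147)²
n ≈ 17.20
Round up to the next whole number: n = 18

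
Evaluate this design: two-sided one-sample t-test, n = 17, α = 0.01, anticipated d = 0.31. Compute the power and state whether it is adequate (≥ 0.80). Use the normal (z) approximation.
Power ≈ 0.10; the study is underpowered (power < 0.80)

Power calculation (one-sample t-test, normal approximation):
z_β = d · √n - z_{α/2}
z_β = 0.31 · √17 - 2.576
z_β = 0.31 · 4.123 - 2.576
z_β = -1.298

Power = Φ(z_β) = Φ(-1.298) ≈ 0.097

Effect size d = 0.31 is small by Cohen's convention (0.2/0.5/0.8).

Threshold: power ≥ 0.80 is conventionally adequate.
Power ≈ 0.10 → the study is underpowered (power < 0.80).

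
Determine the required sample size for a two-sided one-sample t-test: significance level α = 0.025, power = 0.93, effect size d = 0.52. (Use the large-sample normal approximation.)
n = 52

Sample size formula (one-sample t-test, normal approximation):
n = ((z_{α/2} + z_β) / d)²

z_{α/2} = 2.241 (for α = 0.025, two-sided)
z_β = 1.476 (for power = 0.93)
d = 0.52

n = ((2.241 + 1.476) / 0.52)²
n = (7.148)²
n ≈ 51.09
Round up to the next whole number: n = 52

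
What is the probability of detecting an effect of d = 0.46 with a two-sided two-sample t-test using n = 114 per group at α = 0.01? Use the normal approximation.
Power ≈ 0.82

Power calculation (two-sample t-test, normal approximation):
z_β = d · √(n/2) - z_{α/2}
z_β = 0.46 · √(114/2) - 2.576
z_β = 0.46 · 7.550 - 2.576
z_β = 0.897

Power = Φ(z_β) = Φ(0.897) ≈ 0.815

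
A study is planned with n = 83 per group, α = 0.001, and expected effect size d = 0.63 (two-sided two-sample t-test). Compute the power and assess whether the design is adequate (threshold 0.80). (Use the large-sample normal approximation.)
Power ≈ 0.78; the study is underpowered (power < 0.80)

Power calculation (two-sample t-test, normal approximation):
z_β = d · √(n/2) - z_{α/2}
z_β = 0.63 · √(83/2) - 3.291
z_β = 0.63 · 6.442 - 3.291
z_β = 0.768

Power = Φ(z_β) = Φ(0.768) ≈ 0.779

Effect size d = 0.63 is medium by Cohen's convention (0.2/0.5/0.8).

Threshold: power ≥ 0.80 is conventionally adequate.
Power ≈ 0.78 → the study is underpowered (power < 0.80).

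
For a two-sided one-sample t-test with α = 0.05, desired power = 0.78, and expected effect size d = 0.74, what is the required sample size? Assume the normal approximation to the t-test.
n = 14

Sample size formula (one-sample t-test, normal approximation):
n = ((z_{α/2} + z_β) / d)²

z_{α/2} = 1.960 (for α = 0.05, two-sided)
z_β = 0.772 (for power = 0.78)
d = 0.74

n = ((1.960 + 0.772) / 0.74)²
n = (3.692)²
n ≈ 13.63
Round up to the next whole number: n = 14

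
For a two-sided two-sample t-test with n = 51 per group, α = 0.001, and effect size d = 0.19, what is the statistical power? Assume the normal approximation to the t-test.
Power ≈ 0.01

Power calculation (two-sample t-test, normal approximation):
z_β = d · √(n/2) - z_{α/2}
z_β = 0.19 · √(51/2) - 3.291
z_β = 0.19 · 5.050 - 3.291
z_β = -2.331

Power = Φ(z_β) = Φ(-2.331) ≈ 0.010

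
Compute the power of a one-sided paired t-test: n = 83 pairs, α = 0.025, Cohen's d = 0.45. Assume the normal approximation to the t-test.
Power ≈ 0.98

Power calculation (paired t-test, normal approximation):
z_β = d · √n - z_α
z_β = 0.45 · √83 - 1.960
z_β = 0.45 · 9.110 - 1.960
z_β = 2.140

Power = Φ(z_β) = Φ(2.140) ≈ 0.984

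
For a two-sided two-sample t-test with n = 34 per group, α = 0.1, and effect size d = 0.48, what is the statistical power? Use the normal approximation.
Power ≈ 0.63

Power calculation (two-sample t-test, normal approximation):
z_β = d · √(n/2) - z_{α/2}
z_β = 0.48 · √(34/2) - 1.645
z_β = 0.48 · 4.123 - 1.645
z_β = 0.334

Power = Φ(z_β) = Φ(0.334) ≈ 0.631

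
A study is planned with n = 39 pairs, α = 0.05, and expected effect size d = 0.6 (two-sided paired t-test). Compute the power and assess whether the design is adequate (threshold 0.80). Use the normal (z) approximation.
Power ≈ 0.96; the study is adequately powered (power ≥ 0.80)

Power calculation (paired t-test, normal approximation):
z_β = d · √n - z_{α/2}
z_β = 0.6 · √39 - 1.960
z_β = 0.6 · 6.245 - 1.960
z_β = 1.787

Power = Φ(z_β) = Φ(1.787) ≈ 0.963

Effect size d = 0.6 is medium by Cohen's convention (0.2/0.5/0.8).

Threshold: power ≥ 0.80 is conventionally adequate.
Power ≈ 0.96 → the study is adequately powered (power ≥ 0.80).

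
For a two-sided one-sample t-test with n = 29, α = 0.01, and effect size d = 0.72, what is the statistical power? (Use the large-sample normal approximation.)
Power ≈ 0.90

Power calculation (one-sample t-test, normal approximation):
z_β = d · √n - z_{α/2}
z_β = 0.72 · √29 - 2.576
z_β = 0.72 · 5.385 - 2.576
z_β = 1.301

Power = Φ(z_β) = Φ(1.301) ≈ 0.903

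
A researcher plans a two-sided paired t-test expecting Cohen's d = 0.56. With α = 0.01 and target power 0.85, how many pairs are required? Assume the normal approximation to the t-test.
n = 42 pairs

Sample size formula (paired t-test, normal approximation):
n = ((z_{α/2} + z_β) / d)²

z_{α/2} = 2.576 (for α = 0.01, two-sided)
z_β = 1.036 (for power = 0.85)
d = 0.56

n = ((2.576 + 1.036) / 0.56)²
n = (6.450)²
n ≈ 41.60
Round up to the next whole number: n = 42 pairs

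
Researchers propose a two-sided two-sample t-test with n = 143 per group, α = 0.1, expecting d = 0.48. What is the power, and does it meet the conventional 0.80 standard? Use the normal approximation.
Power ≈ 0.99; the study is adequately powered (power ≥ 0.80)

Power calculation (two-sample t-test, normal approximation):
z_β = d · √(n/2) - z_{α/2}
z_β = 0.48 · √(143/2) - 1.645
z_β = 0.48 · 8.456 - 1.645
z_β = 2.414

Power = Φ(z_β) = Φ(2.414) ≈ 0.992

Effect size d = 0.48 is small by Cohen's convention (0.2/0.5/0.8).

Threshold: power ≥ 0.80 is conventionally adequate.
Power ≈ 0.99 → the study is adequately powered (power ≥ 0.80).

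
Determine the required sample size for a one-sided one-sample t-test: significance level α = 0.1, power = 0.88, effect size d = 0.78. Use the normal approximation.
n = 10

Sample size formula (one-sample t-test, normal approximation):
n = ((z_α + z_β) / d)²

z_α = 1.282 (for α = 0.1, one-sided)
z_β = 1.175 (for power = 0.88)
d = 0.78

n = ((1.282 + 1.175) / 0.78)²
n = (3.150)²
n ≈ 9.92
Round up to the next whole number: n = 10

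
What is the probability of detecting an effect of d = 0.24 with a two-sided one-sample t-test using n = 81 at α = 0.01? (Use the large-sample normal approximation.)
Power ≈ 0.34

Power calculation (one-sample t-test, normal approximation):
z_β = d · √n - z_{α/2}
z_β = 0.24 · √81 - 2.576
z_β = 0.24 · 9.000 - 2.576
z_β = -0.416

Power = Φ(z_β) = Φ(-0.416) ≈ 0.339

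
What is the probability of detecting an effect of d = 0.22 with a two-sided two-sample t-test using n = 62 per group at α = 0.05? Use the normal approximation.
Power ≈ 0.23

Power calculation (two-sample t-test, normal approximation):
z_β = d · √(n/2) - z_{α/2}
z_β = 0.22 · √(62/2) - 1.960
z_β = 0.22 · 5.568 - 1.960
z_β = -0.735

Power = Φ(z_β) = Φ(-0.735) ≈ 0.231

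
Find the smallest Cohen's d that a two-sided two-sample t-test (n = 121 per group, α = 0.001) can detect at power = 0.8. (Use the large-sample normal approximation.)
d ≈ 0.53

Minimum detectable effect (two-sample t-test, normal approximation):
d = (z_{α/2} + z_β) / √(n/2)
d = (3.291 + 0.842) / √(121/2)
d = 4.132 / 7.778
d ≈ 0.53

By Cohen's convention (0.2 small / 0.5 medium / 0.8 large): medium effect.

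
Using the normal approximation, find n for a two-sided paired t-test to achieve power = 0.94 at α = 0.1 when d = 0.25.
n = 164 pairs

Sample size formula (paired t-test, normal approximation):
n = ((z_{α/2} + z_β) / d)²

z_{α/2} = 1.645 (for α = 0.1, two-sided)
z_β = 1.555 (for power = 0.94)
d = 0.25

n = ((1.645 + 1.555) / 0.25)²
n = (12.800)²
n ≈ 163.84
Round up to the next whole number: n = 164 pairs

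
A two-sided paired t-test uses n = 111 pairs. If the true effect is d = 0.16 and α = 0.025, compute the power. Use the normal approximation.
Power ≈ 0.29

Power calculation (paired t-test, normal approximation):
z_β = d · √n - z_{α/2}
z_β = 0.16 · √111 - 2.241
z_β = 0.16 · 10.536 - 2.241
z_β = -0.556

Power = Φ(z_β) = Φ(-0.556) ≈ 0.289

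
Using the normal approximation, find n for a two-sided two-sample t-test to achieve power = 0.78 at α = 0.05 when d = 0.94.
n = 17 per group

Sample size formula (two-sample t-test, normal approximation):
n = 2 · ((z_{α/2} + z_β) / d)²

z_{α/2} = 1.960 (for α = 0.05, two-sided)
z_β = 0.772 (for power = 0.78)
d = 0.94

n = 2 · ((1.960 + 0.772) / 0.94)²
n = 2 · (2.906)²
n ≈ 16.89
Round up to the next whole number: n = 17 per group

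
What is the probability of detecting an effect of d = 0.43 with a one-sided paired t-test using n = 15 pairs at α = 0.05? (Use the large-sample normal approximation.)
Power ≈ 0.51

Power calculation (paired t-test, normal approximation):
z_β = d · √n - z_α
z_β = 0.43 · √15 - 1.645
z_β = 0.43 · 3.873 - 1.645
z_β = 0.021

Power = Φ(z_β) = Φ(0.021) ≈ 0.508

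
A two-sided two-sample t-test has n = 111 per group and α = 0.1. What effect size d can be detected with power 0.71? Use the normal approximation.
d ≈ 0.30

Minimum detectable effect (two-sample t-test, normal approximation):
d = (z_{α/2} + z_β) / √(n/2)
d = (1.645 + 0.553) / √(111/2)
d = 2.198 / 7.450
d ≈ 0.30

By Cohen's convention (0.2 small / 0.5 medium / 0.8 large): small effect.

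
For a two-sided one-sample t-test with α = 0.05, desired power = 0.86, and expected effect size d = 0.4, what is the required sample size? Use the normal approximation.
n = 58

Sample size formula (one-sample t-test, normal approximation):
n = ((z_{α/2} + z_β) / d)²

z_{α/2} = 1.960 (for α = 0.05, two-sided)
z_β = 1.080 (for power = 0.86)
d = 0.4

n = ((1.960 + 1.080) / 0.4)²
n = (7.600)²
n ≈ 57.76
Round up to the next whole number: n = 58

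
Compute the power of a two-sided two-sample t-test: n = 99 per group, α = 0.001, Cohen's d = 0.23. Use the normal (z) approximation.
Power ≈ 0.05

Power calculation (two-sample t-test, normal approximation):
z_β = d · √(n/2) - z_{α/2}
z_β = 0.23 · √(99/2) - 3.291
z_β = 0.23 · 7.036 - 3.291
z_β = -1.672

Power = Φ(z_β) = Φ(-1.672) ≈ 0.047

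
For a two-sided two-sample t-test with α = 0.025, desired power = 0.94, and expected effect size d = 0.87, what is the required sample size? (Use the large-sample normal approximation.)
n = 39 per group

Sample size formula (two-sample t-test, normal approximation):
n = 2 · ((z_{α/2} + z_β) / d)²

z_{α/2} = 2.241 (for α = 0.025, two-sided)
z_β = 1.555 (for power = 0.94)
d = 0.87

n = 2 · ((2.241 + 1.555) / 0.87)²
n = 2 · (4.363)²
n ≈ 38.07
Round up to the next whole number: n = 39 per group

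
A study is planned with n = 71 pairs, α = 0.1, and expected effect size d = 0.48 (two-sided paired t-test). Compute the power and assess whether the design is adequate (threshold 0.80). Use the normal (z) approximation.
Power ≈ 0.99; the study is adequately powered (power ≥ 0.80)

Power calculation (paired t-test, normal approximation):
z_β = d · √n - z_{α/2}
z_β = 0.48 · √71 - 1.645
z_β = 0.48 · 8.426 - 1.645
z_β = 2.400

Power = Φ(z_β) = Φ(2.400) ≈ 0.992

Effect size d = 0.48 is small by Cohen's convention (0.2/0.5/0.8).

Threshold: power ≥ 0.80 is conventionally adequate.
Power ≈ 0.99 → the study is adequately powered (power ≥ 0.80).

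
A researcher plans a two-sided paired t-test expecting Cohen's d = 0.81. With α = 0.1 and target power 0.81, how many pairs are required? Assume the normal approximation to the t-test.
n = 10 pairs

Sample size formula (paired t-test, normal approximation):
n = ((z_{α/2} + z_β) / d)²

z_{α/2} = 1.645 (for α = 0.1, two-sided)
z_β = 0.878 (for power = 0.81)
d = 0.81

n = ((1.645 + 0.878) / 0.81)²
n = (3.115)²
n ≈ 9.70
Round up to the next whole number: n = 10 pairs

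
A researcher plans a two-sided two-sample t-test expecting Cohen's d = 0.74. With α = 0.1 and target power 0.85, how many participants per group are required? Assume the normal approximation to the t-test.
n = 27 per group

Sample size formula (two-sample t-test, normal approximation):
n = 2 · ((z_{α/2} + z_β) / d)²

z_{α/2} = 1.645 (for α = 0.1, two-sided)
z_β = 1.036 (for power = 0.85)
d = 0.74

n = 2 · ((1.645 + 1.036) / 0.74)²
n = 2 · (3.623)²
n ≈ 26.25
Round up to the next whole number: n = 27 per group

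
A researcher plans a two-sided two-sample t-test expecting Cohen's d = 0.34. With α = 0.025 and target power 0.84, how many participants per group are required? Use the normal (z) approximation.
n = 182 per group

Sample size formula (two-sample t-test, normal approximation):
n = 2 · ((z_{α/2} + z_β) / d)²

z_{α/2} = 2.241 (for α = 0.025, two-sided)
z_β = 0.994 (for power = 0.84)
d = 0.34

n = 2 · ((2.241 + 0.994) / 0.34)²
n = 2 · (9.515)²
n ≈ 181.07
Round up to the next whole number: n = 182 per group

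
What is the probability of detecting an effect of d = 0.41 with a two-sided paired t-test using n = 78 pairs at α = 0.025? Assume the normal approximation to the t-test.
Power ≈ 0.92

Power calculation (paired t-test, normal approximation):
z_β = d · √n - z_{α/2}
z_β = 0.41 · √78 - 2.241
z_β = 0.41 · 8.832 - 2.241
z_β = 1.380

Power = Φ(z_β) = Φ(1.380) ≈ 0.916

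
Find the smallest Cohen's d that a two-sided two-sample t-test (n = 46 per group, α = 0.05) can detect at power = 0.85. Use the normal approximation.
d ≈ 0.62

Minimum detectable effect (two-sample t-test, normal approximation):
d = (z_{α/2} + z_β) / √(n/2)
d = (1.960 + 1.036) / √(46/2)
d = 2.996 / 4.796
d ≈ 0.62

By Cohen's convention (0.2 small / 0.5 medium / 0.8 large): medium effect.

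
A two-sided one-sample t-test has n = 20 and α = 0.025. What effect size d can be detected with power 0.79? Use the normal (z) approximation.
d ≈ 0.68

Minimum detectable effect (one-sample t-test, normal approximation):
d = (z_{α/2} + z_β) / √n
d = (2.241 + 0.806) / √20
d = 3.048 / 4.472
d ≈ 0.68

By Cohen's convention (0.2 small / 0.5 medium / 0.8 large): medium effect.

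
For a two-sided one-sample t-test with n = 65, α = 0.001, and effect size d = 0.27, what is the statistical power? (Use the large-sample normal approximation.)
Power ≈ 0.13

Power calculation (one-sample t-test, normal approximation):
z_β = d · √n - z_{α/2}
z_β = 0.27 · √65 - 3.291
z_β = 0.27 · 8.062 - 3.291
z_β = -1.114

Power = Φ(z_β) = Φ(-1.114) ≈ 0.133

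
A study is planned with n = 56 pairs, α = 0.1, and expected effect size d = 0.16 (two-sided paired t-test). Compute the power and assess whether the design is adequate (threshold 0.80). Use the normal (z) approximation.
Power ≈ 0.33; the study is underpowered (power < 0.80)

Power calculation (paired t-test, normal approximation):
z_β = d · √n - z_{α/2}
z_β = 0.16 · √56 - 1.645
z_β = 0.16 · 7.483 - 1.645
z_β = -0.448

Power = Φ(z_β) = Φ(-0.448) ≈ 0.327

Effect size d = 0.16 is very small by Cohen's convention (0.2/0.5/0.8).

Threshold: power ≥ 0.80 is conventionally adequate.
Power ≈ 0.33 → the study is underpowered (power < 0.80).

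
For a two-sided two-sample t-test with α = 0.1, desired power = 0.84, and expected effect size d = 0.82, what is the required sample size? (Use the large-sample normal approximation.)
n = 21 per group

Sample size formula (two-sample t-test, normal approximation):
n = 2 · ((z_{α/2} + z_β) / d)²

z_{α/2} = 1.645 (for α = 0.1, two-sided)
z_β = 0.994 (for power = 0.84)
d = 0.82

n = 2 · ((1.645 + 0.994) / 0.82)²
n = 2 · (3.218)²
n ≈ 20.71
Round up to the next whole number: n = 21 per group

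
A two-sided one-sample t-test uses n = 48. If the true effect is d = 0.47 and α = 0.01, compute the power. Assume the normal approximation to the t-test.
Power ≈ 0.75

Power calculation (one-sample t-test, normal approximation):
z_β = d · √n - z_{α/2}
z_β = 0.47 · √48 - 2.576
z_β = 0.47 · 6.928 - 2.576
z_β = 0.680

Power = Φ(z_β) = Φ(0.680) ≈ 0.752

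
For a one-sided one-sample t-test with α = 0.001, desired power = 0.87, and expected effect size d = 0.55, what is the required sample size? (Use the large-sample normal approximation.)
n = 59

Sample size formula (one-sample t-test, normal approximation):
n = ((z_α + z_β) / d)²

z_α = 3.090 (for α = 0.001, one-sided)
z_β = 1.126 (for power = 0.87)
d = 0.55

n = ((3.090 + 1.126) / 0.55)²
n = (7.665)²
n ≈ 58.75
Round up to the next whole number: n = 59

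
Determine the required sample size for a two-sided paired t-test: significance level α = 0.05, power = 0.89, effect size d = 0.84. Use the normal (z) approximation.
n = 15 pairs

Sample size formula (paired t-test, normal approximation):
n = ((z_{α/2} + z_β) / d)²

z_{α/2} = 1.960 (for α = 0.05, two-sided)
z_β = 1.227 (for power = 0.89)
d = 0.84

n = ((1.960 + 1.227) / 0.84)²
n = (3.794)²
n ≈ 14.39
Round up to the next whole number: n = 15 pairs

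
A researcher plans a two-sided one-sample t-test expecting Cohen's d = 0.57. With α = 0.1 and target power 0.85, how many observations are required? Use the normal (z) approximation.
n = 23

Sample size formula (one-sample t-test, normal approximation):
n = ((z_{α/2} + z_β) / d)²

z_{α/2} = 1.645 (for α = 0.1, two-sided)
z_β = 1.036 (for power = 0.85)
d = 0.57

n = ((1.645 + 1.036) / 0.57)²
n = (4.704)²
n ≈ 22.13
Round up to the next whole number: n = 23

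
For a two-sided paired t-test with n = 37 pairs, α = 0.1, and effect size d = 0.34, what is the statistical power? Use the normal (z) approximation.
Power ≈ 0.66

Power calculation (paired t-test, normal approximation):
z_β = d · √n - z_{α/2}
z_β = 0.34 · √37 - 1.645
z_β = 0.34 · 6.083 - 1.645
z_β = 0.423

Power = Φ(z_β) = Φ(0.423) ≈ 0.664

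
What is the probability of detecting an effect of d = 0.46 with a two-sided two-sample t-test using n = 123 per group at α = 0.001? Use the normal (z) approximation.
Power ≈ 0.62

Power calculation (two-sample t-test, normal approximation):
z_β = d · √(n/2) - z_{α/2}
z_β = 0.46 · √(123/2) - 3.291
z_β = 0.46 · 7.842 - 3.291
z_β = 0.317

Power = Φ(z_β) = Φ(0.317) ≈ 0.624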